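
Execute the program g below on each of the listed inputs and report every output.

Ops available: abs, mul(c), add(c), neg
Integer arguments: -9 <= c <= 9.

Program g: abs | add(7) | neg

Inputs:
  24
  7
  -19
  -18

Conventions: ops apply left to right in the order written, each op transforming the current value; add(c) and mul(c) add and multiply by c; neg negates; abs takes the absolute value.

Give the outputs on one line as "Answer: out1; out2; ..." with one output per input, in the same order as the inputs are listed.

-31; -14; -26; -25

Execution, op by op:
  24 -> 24 -> 31 -> -31
  7 -> 7 -> 14 -> -14
  -19 -> 19 -> 26 -> -26
  -18 -> 18 -> 25 -> -25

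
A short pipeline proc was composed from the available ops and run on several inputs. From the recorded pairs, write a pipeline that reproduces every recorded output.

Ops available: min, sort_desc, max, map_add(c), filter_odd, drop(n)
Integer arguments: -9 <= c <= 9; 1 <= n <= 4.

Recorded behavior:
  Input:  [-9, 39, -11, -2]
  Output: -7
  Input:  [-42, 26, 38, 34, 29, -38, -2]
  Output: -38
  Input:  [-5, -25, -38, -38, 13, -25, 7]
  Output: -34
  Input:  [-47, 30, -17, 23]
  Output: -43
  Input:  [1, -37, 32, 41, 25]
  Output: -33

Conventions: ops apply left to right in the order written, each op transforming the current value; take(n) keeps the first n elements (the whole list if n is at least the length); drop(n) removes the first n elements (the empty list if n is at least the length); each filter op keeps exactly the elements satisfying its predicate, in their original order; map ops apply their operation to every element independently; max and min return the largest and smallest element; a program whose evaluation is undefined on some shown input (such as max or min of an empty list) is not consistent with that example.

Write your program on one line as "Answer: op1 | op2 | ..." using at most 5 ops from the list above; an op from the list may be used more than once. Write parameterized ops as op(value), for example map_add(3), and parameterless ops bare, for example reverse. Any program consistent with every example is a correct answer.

sort_desc | map_add(4) | drop(1) | min

Check, running the answer program on each example:
  [-9, 39, -11, -2] -> [39, -2, -9, -11] -> [43, 2, -5, -7] -> [2, -5, -7] -> -7
  [-42, 26, 38, 34, 29, -38, -2] -> [38, 34, 29, 26, -2, -38, -42] -> [42, 38, 33, 30, 2, -34, -38] -> [38, 33, 30, 2, -34, -38] -> -38
  [-5, -25, -38, -38, 13, -25, 7] -> [13, 7, -5, -25, -25, -38, -38] -> [17, 11, -1, -21, -21, -34, -34] -> [11, -1, -21, -21, -34, -34] -> -34
  [-47, 30, -17, 23] -> [30, 23, -17, -47] -> [34, 27, -13, -43] -> [27, -13, -43] -> -43
  [1, -37, 32, 41, 25] -> [41, 32, 25, 1, -37] -> [45, 36, 29, 5, -33] -> [36, 29, 5, -33] -> -33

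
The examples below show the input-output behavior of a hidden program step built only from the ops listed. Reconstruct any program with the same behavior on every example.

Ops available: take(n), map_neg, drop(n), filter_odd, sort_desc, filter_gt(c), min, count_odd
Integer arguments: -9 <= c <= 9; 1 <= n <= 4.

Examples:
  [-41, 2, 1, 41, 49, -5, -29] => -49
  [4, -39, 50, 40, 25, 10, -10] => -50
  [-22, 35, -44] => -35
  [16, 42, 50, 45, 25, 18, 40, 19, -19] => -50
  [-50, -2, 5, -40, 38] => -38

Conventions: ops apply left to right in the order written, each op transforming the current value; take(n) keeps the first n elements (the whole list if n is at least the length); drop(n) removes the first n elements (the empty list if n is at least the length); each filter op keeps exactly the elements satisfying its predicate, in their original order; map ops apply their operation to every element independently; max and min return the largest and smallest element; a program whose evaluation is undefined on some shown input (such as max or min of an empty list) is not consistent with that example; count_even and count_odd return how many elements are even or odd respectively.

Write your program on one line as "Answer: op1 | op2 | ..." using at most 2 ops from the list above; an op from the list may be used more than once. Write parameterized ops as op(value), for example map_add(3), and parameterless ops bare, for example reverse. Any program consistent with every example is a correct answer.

map_neg | min

Check, running the answer program on each example:
  [-41, 2, 1, 41, 49, -5, -29] -> [41, -2, -1, -41, -49, 5, 29] -> -49
  [4, -39, 50, 40, 25, 10, -10] -> [-4, 39, -50, -40, -25, -10, 10] -> -50
  [-22, 35, -44] -> [22, -35, 44] -> -35
  [16, 42, 50, 45, 25, 18, 40, 19, -19] -> [-16, -42, -50, -45, -25, -18, -40, -19, 19] -> -50
  [-50, -2, 5, -40, 38] -> [50, 2, -5, 40, -38] -> -38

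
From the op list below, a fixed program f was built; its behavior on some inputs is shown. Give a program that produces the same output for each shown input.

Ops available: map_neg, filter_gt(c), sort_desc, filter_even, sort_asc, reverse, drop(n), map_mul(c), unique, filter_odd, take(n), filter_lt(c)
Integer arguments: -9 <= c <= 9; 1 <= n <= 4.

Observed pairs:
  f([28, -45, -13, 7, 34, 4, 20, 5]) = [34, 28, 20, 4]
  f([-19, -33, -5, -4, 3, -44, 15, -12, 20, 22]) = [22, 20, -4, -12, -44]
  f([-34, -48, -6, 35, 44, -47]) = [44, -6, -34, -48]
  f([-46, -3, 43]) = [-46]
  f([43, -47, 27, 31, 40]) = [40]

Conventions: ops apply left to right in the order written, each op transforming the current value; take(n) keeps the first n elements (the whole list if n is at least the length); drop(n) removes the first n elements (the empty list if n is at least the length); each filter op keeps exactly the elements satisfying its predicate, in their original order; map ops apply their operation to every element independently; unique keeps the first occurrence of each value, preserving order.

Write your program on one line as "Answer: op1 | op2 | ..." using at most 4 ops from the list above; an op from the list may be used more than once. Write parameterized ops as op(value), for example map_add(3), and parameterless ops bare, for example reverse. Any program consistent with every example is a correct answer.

sort_asc | filter_even | sort_desc

Check, running the answer program on each example:
  [28, -45, -13, 7, 34, 4, 20, 5] -> [-45, -13, 4, 5, 7, 20, 28, 34] -> [4, 20, 28, 34] -> [34, 28, 20, 4]
  [-19, -33, -5, -4, 3, -44, 15, -12, 20, 22] -> [-44, -33, -19, -12, -5, -4, 3, 15, 20, 22] -> [-44, -12, -4, 20, 22] -> [22, 20, -4, -12, -44]
  [-34, -48, -6, 35, 44, -47] -> [-48, -47, -34, -6, 35, 44] -> [-48, -34, -6, 44] -> [44, -6, -34, -48]
  [-46, -3, 43] -> [-46, -3, 43] -> [-46] -> [-46]
  [43, -47, 27, 31, 40] -> [-47, 27, 31, 40, 43] -> [40] -> [40]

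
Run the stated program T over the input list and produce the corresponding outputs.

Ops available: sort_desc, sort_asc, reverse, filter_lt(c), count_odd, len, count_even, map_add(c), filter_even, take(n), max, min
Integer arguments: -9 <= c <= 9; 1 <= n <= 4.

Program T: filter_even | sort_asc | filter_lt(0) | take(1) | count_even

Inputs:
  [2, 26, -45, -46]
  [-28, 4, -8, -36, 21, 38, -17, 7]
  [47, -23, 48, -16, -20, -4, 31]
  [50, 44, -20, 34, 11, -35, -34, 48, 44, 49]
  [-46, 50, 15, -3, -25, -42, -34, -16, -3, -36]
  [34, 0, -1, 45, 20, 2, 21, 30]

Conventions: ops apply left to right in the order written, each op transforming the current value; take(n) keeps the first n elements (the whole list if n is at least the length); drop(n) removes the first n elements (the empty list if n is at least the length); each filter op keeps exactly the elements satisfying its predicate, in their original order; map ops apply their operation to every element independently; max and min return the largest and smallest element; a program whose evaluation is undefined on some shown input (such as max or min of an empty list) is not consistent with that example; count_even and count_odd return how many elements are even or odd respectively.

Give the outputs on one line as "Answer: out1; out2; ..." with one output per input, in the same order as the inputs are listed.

Execution, op by op:
  [2, 26, -45, -46] -> [2, 26, -46] -> [-46, 2, 26] -> [-46] -> [-46] -> 1
  [-28, 4, -8, -36, 21, 38, -17, 7] -> [-28, 4, -8, -36, 38] -> [-36, -28, -8, 4, 38] -> [-36, -28, -8] -> [-36] -> 1
  [47, -23, 48, -16, -20, -4, 31] -> [48, -16, -20, -4] -> [-20, -16, -4, 48] -> [-20, -16, -4] -> [-20] -> 1
  [50, 44, -20, 34, 11, -35, -34, 48, 44, 49] -> [50, 44, -20, 34, -34, 48, 44] -> [-34, -20, 34, 44, 44, 48, 50] -> [-34, -20] -> [-34] -> 1
  [-46, 50, 15, -3, -25, -42, -34, -16, -3, -36] -> [-46, 50, -42, -34, -16, -36] -> [-46, -42, -36, -34, -16, 50] -> [-46, -42, -36, -34, -16] -> [-46] -> 1
  [34, 0, -1, 45, 20, 2, 21, 30] -> [34, 0, 20, 2, 30] -> [0, 2, 20, 30, 34] -> [] -> [] -> 0

1; 1; 1; 1; 1; 0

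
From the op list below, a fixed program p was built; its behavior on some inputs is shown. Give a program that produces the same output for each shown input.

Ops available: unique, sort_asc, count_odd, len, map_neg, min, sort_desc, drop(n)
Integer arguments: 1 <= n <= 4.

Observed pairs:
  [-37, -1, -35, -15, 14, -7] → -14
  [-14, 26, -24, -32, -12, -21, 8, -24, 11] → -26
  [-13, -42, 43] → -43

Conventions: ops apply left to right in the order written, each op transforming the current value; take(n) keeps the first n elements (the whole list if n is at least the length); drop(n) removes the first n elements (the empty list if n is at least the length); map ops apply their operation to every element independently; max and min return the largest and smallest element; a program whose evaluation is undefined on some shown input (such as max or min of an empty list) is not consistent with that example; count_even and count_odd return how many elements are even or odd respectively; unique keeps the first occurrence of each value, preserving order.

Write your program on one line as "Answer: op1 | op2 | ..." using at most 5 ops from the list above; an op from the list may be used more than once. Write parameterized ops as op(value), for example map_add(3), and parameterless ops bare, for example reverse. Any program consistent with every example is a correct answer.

unique | map_neg | sort_desc | min

Check, running the answer program on each example:
  [-37, -1, -35, -15, 14, -7] -> [-37, -1, -35, -15, 14, -7] -> [37, 1, 35, 15, -14, 7] -> [37, 35, 15, 7, 1, -14] -> -14
  [-14, 26, -24, -32, -12, -21, 8, -24, 11] -> [-14, 26, -24, -32, -12, -21, 8, 11] -> [14, -26, 24, 32, 12, 21, -8, -11] -> [32, 24, 21, 14, 12, -8, -11, -26] -> -26
  [-13, -42, 43] -> [-13, -42, 43] -> [13, 42, -43] -> [42, 13, -43] -> -43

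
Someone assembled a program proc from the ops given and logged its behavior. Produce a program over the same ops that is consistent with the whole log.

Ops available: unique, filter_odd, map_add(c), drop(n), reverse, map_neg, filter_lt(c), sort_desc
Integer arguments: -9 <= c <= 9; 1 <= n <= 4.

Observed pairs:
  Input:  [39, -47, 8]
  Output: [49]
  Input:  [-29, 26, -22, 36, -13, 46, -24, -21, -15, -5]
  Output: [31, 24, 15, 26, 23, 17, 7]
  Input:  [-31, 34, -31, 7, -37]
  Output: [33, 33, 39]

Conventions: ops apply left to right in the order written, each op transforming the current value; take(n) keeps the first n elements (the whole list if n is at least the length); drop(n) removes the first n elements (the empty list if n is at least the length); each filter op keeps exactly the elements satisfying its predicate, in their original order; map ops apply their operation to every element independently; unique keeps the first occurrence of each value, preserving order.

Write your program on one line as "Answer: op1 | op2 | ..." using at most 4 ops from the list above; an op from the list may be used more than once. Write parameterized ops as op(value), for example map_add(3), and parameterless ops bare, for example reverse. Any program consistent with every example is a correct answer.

filter_lt(-3) | map_add(-2) | map_neg

Check, running the answer program on each example:
  [39, -47, 8] -> [-47] -> [-49] -> [49]
  [-29, 26, -22, 36, -13, 46, -24, -21, -15, -5] -> [-29, -22, -13, -24, -21, -15, -5] -> [-31, -24, -15, -26, -23, -17, -7] -> [31, 24, 15, 26, 23, 17, 7]
  [-31, 34, -31, 7, -37] -> [-31, -31, -37] -> [-33, -33, -39] -> [33, 33, 39]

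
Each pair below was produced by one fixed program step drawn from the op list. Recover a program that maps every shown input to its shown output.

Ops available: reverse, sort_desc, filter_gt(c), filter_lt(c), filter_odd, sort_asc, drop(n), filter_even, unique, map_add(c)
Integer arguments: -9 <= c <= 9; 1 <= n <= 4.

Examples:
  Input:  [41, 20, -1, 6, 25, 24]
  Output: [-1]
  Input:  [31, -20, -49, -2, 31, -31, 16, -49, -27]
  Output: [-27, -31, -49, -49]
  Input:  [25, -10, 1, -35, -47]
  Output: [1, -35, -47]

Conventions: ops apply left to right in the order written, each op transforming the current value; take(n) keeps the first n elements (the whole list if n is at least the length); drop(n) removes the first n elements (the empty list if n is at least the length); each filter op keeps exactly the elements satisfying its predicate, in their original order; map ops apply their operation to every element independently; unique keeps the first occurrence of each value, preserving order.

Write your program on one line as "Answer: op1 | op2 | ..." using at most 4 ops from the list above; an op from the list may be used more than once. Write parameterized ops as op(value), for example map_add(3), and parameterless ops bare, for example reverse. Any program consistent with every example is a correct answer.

filter_lt(8) | filter_odd | sort_desc

Check, running the answer program on each example:
  [41, 20, -1, 6, 25, 24] -> [-1, 6] -> [-1] -> [-1]
  [31, -20, -49, -2, 31, -31, 16, -49, -27] -> [-20, -49, -2, -31, -49, -27] -> [-49, -31, -49, -27] -> [-27, -31, -49, -49]
  [25, -10, 1, -35, -47] -> [-10, 1, -35, -47] -> [1, -35, -47] -> [1, -35, -47]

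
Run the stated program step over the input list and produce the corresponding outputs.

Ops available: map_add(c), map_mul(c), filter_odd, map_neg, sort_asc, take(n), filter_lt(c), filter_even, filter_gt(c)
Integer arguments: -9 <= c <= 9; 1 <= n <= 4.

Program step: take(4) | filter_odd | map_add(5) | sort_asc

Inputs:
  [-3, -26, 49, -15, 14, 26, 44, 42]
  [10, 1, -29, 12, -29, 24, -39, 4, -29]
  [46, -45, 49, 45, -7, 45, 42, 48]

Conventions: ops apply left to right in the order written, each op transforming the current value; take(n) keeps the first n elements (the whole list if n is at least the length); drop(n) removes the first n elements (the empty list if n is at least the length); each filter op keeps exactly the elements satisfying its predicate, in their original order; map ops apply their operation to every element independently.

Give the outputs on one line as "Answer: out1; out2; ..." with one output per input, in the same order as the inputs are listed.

[-10, 2, 54]; [-24, 6]; [-40, 50, 54]

Execution, op by op:
  [-3, -26, 49, -15, 14, 26, 44, 42] -> [-3, -26, 49, -15] -> [-3, 49, -15] -> [2, 54, -10] -> [-10, 2, 54]
  [10, 1, -29, 12, -29, 24, -39, 4, -29] -> [10, 1, -29, 12] -> [1, -29] -> [6, -24] -> [-24, 6]
  [46, -45, 49, 45, -7, 45, 42, 48] -> [46, -45, 49, 45] -> [-45, 49, 45] -> [-40, 54, 50] -> [-40, 50, 54]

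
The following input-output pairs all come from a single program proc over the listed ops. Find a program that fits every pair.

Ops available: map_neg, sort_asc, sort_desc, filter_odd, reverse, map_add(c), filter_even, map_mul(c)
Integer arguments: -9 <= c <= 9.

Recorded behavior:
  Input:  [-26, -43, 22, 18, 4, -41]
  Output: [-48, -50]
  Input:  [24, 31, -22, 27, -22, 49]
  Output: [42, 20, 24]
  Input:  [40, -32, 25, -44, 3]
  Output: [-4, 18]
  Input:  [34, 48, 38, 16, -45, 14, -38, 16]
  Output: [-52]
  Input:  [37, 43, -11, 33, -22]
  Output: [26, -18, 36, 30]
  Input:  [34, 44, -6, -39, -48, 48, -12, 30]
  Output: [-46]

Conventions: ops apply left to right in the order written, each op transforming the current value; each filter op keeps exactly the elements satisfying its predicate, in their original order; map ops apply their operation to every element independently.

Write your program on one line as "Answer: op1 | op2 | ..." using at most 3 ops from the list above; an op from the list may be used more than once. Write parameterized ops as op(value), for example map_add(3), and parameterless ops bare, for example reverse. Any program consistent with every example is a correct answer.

filter_odd | map_add(-7) | reverse

Check, running the answer program on each example:
  [-26, -43, 22, 18, 4, -41] -> [-43, -41] -> [-50, -48] -> [-48, -50]
  [24, 31, -22, 27, -22, 49] -> [31, 27, 49] -> [24, 20, 42] -> [42, 20, 24]
  [40, -32, 25, -44, 3] -> [25, 3] -> [18, -4] -> [-4, 18]
  [34, 48, 38, 16, -45, 14, -38, 16] -> [-45] -> [-52] -> [-52]
  [37, 43, -11, 33, -22] -> [37, 43, -11, 33] -> [30, 36, -18, 26] -> [26, -18, 36, 30]
  [34, 44, -6, -39, -48, 48, -12, 30] -> [-39] -> [-46] -> [-46]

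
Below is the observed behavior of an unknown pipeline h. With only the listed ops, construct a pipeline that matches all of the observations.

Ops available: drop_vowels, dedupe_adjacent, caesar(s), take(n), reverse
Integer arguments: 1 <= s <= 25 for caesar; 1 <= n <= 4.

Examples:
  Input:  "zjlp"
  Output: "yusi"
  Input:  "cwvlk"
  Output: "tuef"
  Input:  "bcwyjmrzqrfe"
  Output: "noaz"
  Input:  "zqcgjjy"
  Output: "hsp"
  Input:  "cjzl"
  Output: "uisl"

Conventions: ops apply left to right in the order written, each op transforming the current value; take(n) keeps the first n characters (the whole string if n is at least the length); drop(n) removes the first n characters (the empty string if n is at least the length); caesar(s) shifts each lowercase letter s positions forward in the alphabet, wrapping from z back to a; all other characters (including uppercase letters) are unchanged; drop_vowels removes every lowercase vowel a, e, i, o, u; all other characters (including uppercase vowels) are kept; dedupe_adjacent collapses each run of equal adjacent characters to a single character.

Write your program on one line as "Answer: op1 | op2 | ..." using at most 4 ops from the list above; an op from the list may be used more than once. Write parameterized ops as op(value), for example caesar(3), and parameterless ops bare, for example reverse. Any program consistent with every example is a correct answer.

caesar(9) | reverse | take(4) | dedupe_adjacent

Check, running the answer program on each example:
  "zjlp" -> "isuy" -> "yusi" -> "yusi" -> "yusi"
  "cwvlk" -> "lfeut" -> "tuefl" -> "tuef" -> "tuef"
  "bcwyjmrzqrfe" -> "klfhsvaizaon" -> "noaziavshflk" -> "noaz" -> "noaz"
  "zqcgjjy" -> "izlpssh" -> "hssplzi" -> "hssp" -> "hsp"
  "cjzl" -> "lsiu" -> "uisl" -> "uisl" -> "uisl"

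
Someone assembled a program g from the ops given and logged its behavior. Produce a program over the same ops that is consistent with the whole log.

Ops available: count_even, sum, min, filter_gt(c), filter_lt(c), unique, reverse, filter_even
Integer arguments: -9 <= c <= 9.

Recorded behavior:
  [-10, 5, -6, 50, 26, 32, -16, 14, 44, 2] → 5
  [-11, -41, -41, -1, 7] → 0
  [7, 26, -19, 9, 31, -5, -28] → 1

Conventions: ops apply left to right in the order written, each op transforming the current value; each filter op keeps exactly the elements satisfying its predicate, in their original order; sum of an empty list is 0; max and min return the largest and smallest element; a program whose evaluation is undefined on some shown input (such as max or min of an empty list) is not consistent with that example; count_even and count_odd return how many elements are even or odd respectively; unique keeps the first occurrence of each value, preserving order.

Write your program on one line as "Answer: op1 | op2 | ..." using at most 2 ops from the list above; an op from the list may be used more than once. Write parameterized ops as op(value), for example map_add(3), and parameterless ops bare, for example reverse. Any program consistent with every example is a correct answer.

filter_gt(9) | count_even

Check, running the answer program on each example:
  [-10, 5, -6, 50, 26, 32, -16, 14, 44, 2] -> [50, 26, 32, 14, 44] -> 5
  [-11, -41, -41, -1, 7] -> [] -> 0
  [7, 26, -19, 9, 31, -5, -28] -> [26, 31] -> 1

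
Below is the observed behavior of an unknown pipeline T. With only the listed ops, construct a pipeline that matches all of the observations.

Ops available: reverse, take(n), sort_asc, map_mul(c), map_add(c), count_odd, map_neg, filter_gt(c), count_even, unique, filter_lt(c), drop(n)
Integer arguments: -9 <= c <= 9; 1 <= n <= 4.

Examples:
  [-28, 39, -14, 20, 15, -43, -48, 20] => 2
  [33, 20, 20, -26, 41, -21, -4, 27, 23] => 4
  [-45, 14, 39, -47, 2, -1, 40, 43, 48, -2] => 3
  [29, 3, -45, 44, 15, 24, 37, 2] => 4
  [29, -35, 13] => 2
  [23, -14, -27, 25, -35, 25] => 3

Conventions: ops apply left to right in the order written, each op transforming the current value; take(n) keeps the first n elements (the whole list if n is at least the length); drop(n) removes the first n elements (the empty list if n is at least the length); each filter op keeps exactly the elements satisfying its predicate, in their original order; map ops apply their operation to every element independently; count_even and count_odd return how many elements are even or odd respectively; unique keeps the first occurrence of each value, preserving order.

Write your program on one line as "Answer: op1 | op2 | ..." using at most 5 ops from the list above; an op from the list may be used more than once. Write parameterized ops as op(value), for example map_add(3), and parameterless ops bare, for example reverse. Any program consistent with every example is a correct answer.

sort_asc | drop(1) | filter_gt(-9) | count_odd

Check, running the answer program on each example:
  [-28, 39, -14, 20, 15, -43, -48, 20] -> [-48, -43, -28, -14, 15, 20, 20, 39] -> [-43, -28, -14, 15, 20, 20, 39] -> [15, 20, 20, 39] -> 2
  [33, 20, 20, -26, 41, -21, -4, 27, 23] -> [-26, -21, -4, 20, 20, 23, 27, 33, 41] -> [-21, -4, 20, 20, 23, 27, 33, 41] -> [-4, 20, 20, 23, 27, 33, 41] -> 4
  [-45, 14, 39, -47, 2, -1, 40, 43, 48, -2] -> [-47, -45, -2, -1, 2, 14, 39, 40, 43, 48] -> [-45, -2, -1, 2, 14, 39, 40, 43, 48] -> [-2, -1, 2, 14, 39, 40, 43, 48] -> 3
  [29, 3, -45, 44, 15, 24, 37, 2] -> [-45, 2, 3, 15, 24, 29, 37, 44] -> [2, 3, 15, 24, 29, 37, 44] -> [2, 3, 15, 24, 29, 37, 44] -> 4
  [29, -35, 13] -> [-35, 13, 29] -> [13, 29] -> [13, 29] -> 2
  [23, -14, -27, 25, -35, 25] -> [-35, -27, -14, 23, 25, 25] -> [-27, -14, 23, 25, 25] -> [23, 25, 25] -> 3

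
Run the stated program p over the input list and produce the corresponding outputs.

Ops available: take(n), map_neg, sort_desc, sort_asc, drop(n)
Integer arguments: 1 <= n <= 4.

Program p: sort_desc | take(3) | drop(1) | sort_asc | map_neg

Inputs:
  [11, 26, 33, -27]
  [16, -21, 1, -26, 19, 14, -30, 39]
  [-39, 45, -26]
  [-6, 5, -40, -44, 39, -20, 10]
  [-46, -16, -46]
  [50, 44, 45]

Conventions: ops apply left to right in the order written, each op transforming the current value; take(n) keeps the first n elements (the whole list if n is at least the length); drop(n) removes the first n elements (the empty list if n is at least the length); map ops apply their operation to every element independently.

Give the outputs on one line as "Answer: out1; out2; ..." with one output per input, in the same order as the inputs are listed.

Execution, op by op:
  [11, 26, 33, -27] -> [33, 26, 11, -27] -> [33, 26, 11] -> [26, 11] -> [11, 26] -> [-11, -26]
  [16, -21, 1, -26, 19, 14, -30, 39] -> [39, 19, 16, 14, 1, -21, -26, -30] -> [39, 19, 16] -> [19, 16] -> [16, 19] -> [-16, -19]
  [-39, 45, -26] -> [45, -26, -39] -> [45, -26, -39] -> [-26, -39] -> [-39, -26] -> [39, 26]
  [-6, 5, -40, -44, 39, -20, 10] -> [39, 10, 5, -6, -20, -40, -44] -> [39, 10, 5] -> [10, 5] -> [5, 10] -> [-5, -10]
  [-46, -16, -46] -> [-16, -46, -46] -> [-16, -46, -46] -> [-46, -46] -> [-46, -46] -> [46, 46]
  [50, 44, 45] -> [50, 45, 44] -> [50, 45, 44] -> [45, 44] -> [44, 45] -> [-44, -45]

[-11, -26]; [-16, -19]; [39, 26]; [-5, -10]; [46, 46]; [-44, -45]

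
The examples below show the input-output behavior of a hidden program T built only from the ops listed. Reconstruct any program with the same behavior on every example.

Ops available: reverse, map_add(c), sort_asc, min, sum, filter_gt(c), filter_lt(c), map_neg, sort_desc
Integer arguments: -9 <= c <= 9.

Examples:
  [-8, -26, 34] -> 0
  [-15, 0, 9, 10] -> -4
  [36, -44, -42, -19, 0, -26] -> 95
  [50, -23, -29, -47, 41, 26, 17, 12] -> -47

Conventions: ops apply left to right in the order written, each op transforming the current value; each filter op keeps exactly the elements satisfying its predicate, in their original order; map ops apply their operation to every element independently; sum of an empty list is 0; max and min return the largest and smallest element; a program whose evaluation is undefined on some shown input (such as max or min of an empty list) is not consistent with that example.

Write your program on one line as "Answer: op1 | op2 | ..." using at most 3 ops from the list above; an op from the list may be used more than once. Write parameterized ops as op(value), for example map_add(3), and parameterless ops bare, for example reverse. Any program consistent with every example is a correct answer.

map_neg | reverse | sum

Check, running the answer program on each example:
  [-8, -26, 34] -> [8, 26, -34] -> [-34, 26, 8] -> 0
  [-15, 0, 9, 10] -> [15, 0, -9, -10] -> [-10, -9, 0, 15] -> -4
  [36, -44, -42, -19, 0, -26] -> [-36, 44, 42, 19, 0, 26] -> [26, 0, 19, 42, 44, -36] -> 95
  [50, -23, -29, -47, 41, 26, 17, 12] -> [-50, 23, 29, 47, -41, -26, -17, -12] -> [-12, -17, -26, -41, 47, 29, 23, -50] -> -47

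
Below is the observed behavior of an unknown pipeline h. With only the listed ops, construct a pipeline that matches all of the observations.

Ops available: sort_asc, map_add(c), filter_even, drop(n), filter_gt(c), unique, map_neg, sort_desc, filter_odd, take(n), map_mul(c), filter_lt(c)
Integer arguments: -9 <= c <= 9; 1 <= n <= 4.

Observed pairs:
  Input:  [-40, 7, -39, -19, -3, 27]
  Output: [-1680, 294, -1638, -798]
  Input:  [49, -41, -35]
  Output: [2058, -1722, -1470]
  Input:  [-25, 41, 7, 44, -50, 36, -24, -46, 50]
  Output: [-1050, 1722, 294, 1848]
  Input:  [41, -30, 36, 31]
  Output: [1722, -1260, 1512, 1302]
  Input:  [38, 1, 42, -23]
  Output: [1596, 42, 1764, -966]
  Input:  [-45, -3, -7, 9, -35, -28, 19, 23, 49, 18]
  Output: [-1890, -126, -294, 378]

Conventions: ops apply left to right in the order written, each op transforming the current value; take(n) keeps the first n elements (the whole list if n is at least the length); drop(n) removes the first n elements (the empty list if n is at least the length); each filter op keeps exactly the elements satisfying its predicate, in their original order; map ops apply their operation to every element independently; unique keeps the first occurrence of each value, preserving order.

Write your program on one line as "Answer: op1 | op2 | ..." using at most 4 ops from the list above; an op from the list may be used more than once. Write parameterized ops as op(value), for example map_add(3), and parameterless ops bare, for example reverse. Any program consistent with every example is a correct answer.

take(4) | map_mul(-6) | map_neg | map_mul(7)

Check, running the answer program on each example:
  [-40, 7, -39, -19, -3, 27] -> [-40, 7, -39, -19] -> [240, -42, 234, 114] -> [-240, 42, -234, -114] -> [-1680, 294, -1638, -798]
  [49, -41, -35] -> [49, -41, -35] -> [-294, 246, 210] -> [294, -246, -210] -> [2058, -1722, -1470]
  [-25, 41, 7, 44, -50, 36, -24, -46, 50] -> [-25, 41, 7, 44] -> [150, -246, -42, -264] -> [-150, 246, 42, 264] -> [-1050, 1722, 294, 1848]
  [41, -30, 36, 31] -> [41, -30, 36, 31] -> [-246, 180, -216, -186] -> [246, -180, 216, 186] -> [1722, -1260, 1512, 1302]
  [38, 1, 42, -23] -> [38, 1, 42, -23] -> [-228, -6, -252, 138] -> [228, 6, 252, -138] -> [1596, 42, 1764, -966]
  [-45, -3, -7, 9, -35, -28, 19, 23, 49, 18] -> [-45, -3, -7, 9] -> [270, 18, 42, -54] -> [-270, -18, -42, 54] -> [-1890, -126, -294, 378]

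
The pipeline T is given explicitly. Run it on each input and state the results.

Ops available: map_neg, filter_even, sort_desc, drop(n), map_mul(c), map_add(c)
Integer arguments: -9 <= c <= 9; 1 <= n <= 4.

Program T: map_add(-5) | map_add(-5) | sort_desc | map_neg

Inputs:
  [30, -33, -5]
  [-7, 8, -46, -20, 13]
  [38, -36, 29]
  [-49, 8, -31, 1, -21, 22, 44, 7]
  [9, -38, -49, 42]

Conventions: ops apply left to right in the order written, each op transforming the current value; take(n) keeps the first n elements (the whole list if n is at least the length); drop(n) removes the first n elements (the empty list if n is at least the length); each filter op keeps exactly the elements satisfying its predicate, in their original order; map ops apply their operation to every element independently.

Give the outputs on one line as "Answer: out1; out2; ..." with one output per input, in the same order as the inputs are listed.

Execution, op by op:
  [30, -33, -5] -> [25, -38, -10] -> [20, -43, -15] -> [20, -15, -43] -> [-20, 15, 43]
  [-7, 8, -46, -20, 13] -> [-12, 3, -51, -25, 8] -> [-17, -2, -56, -30, 3] -> [3, -2, -17, -30, -56] -> [-3, 2, 17, 30, 56]
  [38, -36, 29] -> [33, -41, 24] -> [28, -46, 19] -> [28, 19, -46] -> [-28, -19, 46]
  [-49, 8, -31, 1, -21, 22, 44, 7] -> [-54, 3, -36, -4, -26, 17, 39, 2] -> [-59, -2, -41, -9, -31, 12, 34, -3] -> [34, 12, -2, -3, -9, -31, -41, -59] -> [-34, -12, 2, 3, 9, 31, 41, 59]
  [9, -38, -49, 42] -> [4, -43, -54, 37] -> [-1, -48, -59, 32] -> [32, -1, -48, -59] -> [-32, 1, 48, 59]

[-20, 15, 43]; [-3, 2, 17, 30, 56]; [-28, -19, 46]; [-34, -12, 2, 3, 9, 31, 41, 59]; [-32, 1, 48, 59]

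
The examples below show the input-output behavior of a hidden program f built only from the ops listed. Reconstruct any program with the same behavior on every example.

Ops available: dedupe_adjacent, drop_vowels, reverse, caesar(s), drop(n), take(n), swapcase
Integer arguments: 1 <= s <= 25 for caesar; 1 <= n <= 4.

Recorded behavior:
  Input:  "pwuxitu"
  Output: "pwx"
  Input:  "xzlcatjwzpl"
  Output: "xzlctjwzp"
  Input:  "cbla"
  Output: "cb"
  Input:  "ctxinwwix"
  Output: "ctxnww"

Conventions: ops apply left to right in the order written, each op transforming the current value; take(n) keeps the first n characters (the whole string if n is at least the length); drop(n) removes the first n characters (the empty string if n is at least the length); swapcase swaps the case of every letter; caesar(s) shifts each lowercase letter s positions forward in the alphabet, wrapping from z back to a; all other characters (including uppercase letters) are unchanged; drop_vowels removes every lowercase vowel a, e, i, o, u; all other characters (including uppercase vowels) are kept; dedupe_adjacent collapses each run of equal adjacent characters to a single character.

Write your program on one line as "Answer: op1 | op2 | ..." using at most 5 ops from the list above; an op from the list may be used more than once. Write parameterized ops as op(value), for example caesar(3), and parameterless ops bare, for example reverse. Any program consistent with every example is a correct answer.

reverse | drop_vowels | drop(1) | reverse

Check, running the answer program on each example:
  "pwuxitu" -> "utixuwp" -> "txwp" -> "xwp" -> "pwx"
  "xzlcatjwzpl" -> "lpzwjtaclzx" -> "lpzwjtclzx" -> "pzwjtclzx" -> "xzlctjwzp"
  "cbla" -> "albc" -> "lbc" -> "bc" -> "cb"
  "ctxinwwix" -> "xiwwnixtc" -> "xwwnxtc" -> "wwnxtc" -> "ctxnww"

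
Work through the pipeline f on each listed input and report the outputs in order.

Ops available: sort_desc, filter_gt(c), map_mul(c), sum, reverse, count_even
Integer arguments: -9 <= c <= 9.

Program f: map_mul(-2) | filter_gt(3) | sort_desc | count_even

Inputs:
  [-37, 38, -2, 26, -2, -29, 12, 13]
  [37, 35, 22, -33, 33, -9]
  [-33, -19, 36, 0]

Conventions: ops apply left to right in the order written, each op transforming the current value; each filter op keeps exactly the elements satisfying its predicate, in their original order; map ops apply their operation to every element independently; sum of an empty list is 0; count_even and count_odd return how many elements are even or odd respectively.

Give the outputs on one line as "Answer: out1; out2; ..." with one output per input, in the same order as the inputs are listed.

4; 2; 2

Execution, op by op:
  [-37, 38, -2, 26, -2, -29, 12, 13] -> [74, -76, 4, -52, 4, 58, -24, -26] -> [74, 4, 4, 58] -> [74, 58, 4, 4] -> 4
  [37, 35, 22, -33, 33, -9] -> [-74, -70, -44, 66, -66, 18] -> [66, 18] -> [66, 18] -> 2
  [-33, -19, 36, 0] -> [66, 38, -72, 0] -> [66, 38] -> [66, 38] -> 2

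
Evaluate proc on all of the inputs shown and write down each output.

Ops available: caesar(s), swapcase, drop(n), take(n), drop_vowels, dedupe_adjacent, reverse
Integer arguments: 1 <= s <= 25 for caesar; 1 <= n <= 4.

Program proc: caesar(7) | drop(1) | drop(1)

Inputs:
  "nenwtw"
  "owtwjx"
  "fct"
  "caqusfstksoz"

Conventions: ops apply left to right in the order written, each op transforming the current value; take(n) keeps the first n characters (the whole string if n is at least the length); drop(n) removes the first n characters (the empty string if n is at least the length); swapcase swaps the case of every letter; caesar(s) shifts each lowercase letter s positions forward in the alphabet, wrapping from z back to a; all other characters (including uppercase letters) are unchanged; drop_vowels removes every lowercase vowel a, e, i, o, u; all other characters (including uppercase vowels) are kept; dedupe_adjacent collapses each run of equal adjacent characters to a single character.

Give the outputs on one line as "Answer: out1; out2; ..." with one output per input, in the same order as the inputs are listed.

"udad"; "adqe"; "a"; "xbzmzarzvg"

Execution, op by op:
  "nenwtw" -> "uludad" -> "ludad" -> "udad"
  "owtwjx" -> "vdadqe" -> "dadqe" -> "adqe"
  "fct" -> "mja" -> "ja" -> "a"
  "caqusfstksoz" -> "jhxbzmzarzvg" -> "hxbzmzarzvg" -> "xbzmzarzvg"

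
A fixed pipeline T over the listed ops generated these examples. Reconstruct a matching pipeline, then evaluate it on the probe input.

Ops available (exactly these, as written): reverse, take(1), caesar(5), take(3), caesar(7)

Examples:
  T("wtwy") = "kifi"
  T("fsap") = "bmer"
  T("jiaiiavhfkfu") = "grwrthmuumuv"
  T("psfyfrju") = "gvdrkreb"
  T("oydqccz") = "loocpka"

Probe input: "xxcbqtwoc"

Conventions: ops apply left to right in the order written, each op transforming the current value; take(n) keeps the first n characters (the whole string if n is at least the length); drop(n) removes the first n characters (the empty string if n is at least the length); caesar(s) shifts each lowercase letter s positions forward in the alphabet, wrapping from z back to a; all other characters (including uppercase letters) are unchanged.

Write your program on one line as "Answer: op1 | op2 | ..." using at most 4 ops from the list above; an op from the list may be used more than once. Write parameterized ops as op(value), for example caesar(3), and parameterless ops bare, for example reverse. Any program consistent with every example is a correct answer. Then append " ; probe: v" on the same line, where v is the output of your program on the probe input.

caesar(7) | reverse | caesar(5) ; probe: "oaifcnojj"

Check, running the answer program on each example:
  "wtwy" -> "dadf" -> "fdad" -> "kifi"
  "fsap" -> "mzhw" -> "whzm" -> "bmer"
  "jiaiiavhfkfu" -> "qphpphcomrmb" -> "bmrmochpphpq" -> "grwrthmuumuv"
  "psfyfrju" -> "wzmfmyqb" -> "bqymfmzw" -> "gvdrkreb"
  "oydqccz" -> "vfkxjjg" -> "gjjxkfv" -> "loocpka"
  probe: "xxcbqtwoc" -> "eejixadvj" -> "jvdaxijee" -> "oaifcnojj"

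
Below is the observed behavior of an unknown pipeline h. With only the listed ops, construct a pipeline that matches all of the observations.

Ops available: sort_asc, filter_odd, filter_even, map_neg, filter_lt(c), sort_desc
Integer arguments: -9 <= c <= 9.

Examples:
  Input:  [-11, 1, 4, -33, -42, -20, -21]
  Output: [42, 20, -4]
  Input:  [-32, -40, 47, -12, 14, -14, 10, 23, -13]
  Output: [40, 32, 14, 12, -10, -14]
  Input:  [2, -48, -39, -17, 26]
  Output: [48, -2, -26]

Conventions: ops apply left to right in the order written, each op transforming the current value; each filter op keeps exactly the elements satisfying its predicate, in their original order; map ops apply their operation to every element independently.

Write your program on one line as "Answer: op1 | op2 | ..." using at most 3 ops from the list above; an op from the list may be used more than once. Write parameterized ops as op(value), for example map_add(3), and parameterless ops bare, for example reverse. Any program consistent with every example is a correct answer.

map_neg | sort_desc | filter_even

Check, running the answer program on each example:
  [-11, 1, 4, -33, -42, -20, -21] -> [11, -1, -4, 33, 42, 20, 21] -> [42, 33, 21, 20, 11, -1, -4] -> [42, 20, -4]
  [-32, -40, 47, -12, 14, -14, 10, 23, -13] -> [32, 40, -47, 12, -14, 14, -10, -23, 13] -> [40, 32, 14, 13, 12, -10, -14, -23, -47] -> [40, 32, 14, 12, -10, -14]
  [2, -48, -39, -17, 26] -> [-2, 48, 39, 17, -26] -> [48, 39, 17, -2, -26] -> [48, -2, -26]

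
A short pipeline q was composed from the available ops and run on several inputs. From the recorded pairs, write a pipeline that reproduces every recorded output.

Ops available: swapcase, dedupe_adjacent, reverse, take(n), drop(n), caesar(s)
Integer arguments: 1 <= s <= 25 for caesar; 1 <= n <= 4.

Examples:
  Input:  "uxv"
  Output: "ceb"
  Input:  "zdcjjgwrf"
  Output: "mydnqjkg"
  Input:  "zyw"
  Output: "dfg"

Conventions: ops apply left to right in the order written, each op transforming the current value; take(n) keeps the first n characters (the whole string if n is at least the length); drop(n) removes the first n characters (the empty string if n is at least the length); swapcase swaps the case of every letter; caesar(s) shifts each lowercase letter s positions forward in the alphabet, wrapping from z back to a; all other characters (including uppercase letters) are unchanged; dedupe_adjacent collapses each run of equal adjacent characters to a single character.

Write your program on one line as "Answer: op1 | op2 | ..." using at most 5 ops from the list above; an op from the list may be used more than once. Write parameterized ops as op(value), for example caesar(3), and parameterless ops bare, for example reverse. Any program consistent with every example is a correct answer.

caesar(7) | reverse | swapcase | dedupe_adjacent | swapcase

Check, running the answer program on each example:
  "uxv" -> "bec" -> "ceb" -> "CEB" -> "CEB" -> "ceb"
  "zdcjjgwrf" -> "gkjqqndym" -> "mydnqqjkg" -> "MYDNQQJKG" -> "MYDNQJKG" -> "mydnqjkg"
  "zyw" -> "gfd" -> "dfg" -> "DFG" -> "DFG" -> "dfg"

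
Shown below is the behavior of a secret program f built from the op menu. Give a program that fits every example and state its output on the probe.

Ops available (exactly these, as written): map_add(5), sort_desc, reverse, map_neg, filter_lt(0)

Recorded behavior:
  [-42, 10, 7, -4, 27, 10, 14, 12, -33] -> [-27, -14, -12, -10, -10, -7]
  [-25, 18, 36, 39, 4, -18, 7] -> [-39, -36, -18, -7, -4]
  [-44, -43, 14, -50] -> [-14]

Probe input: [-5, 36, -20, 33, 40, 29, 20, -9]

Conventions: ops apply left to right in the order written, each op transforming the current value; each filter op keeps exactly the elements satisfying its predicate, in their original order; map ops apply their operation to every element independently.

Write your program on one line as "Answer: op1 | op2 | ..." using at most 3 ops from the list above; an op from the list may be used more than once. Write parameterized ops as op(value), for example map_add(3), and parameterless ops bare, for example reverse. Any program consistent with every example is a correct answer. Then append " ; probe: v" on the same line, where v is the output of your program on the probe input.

sort_desc | map_neg | filter_lt(0) ; probe: [-40, -36, -33, -29, -20]

Check, running the answer program on each example:
  [-42, 10, 7, -4, 27, 10, 14, 12, -33] -> [27, 14, 12, 10, 10, 7, -4, -33, -42] -> [-27, -14, -12, -10, -10, -7, 4, 33, 42] -> [-27, -14, -12, -10, -10, -7]
  [-25, 18, 36, 39, 4, -18, 7] -> [39, 36, 18, 7, 4, -18, -25] -> [-39, -36, -18, -7, -4, 18, 25] -> [-39, -36, -18, -7, -4]
  [-44, -43, 14, -50] -> [14, -43, -44, -50] -> [-14, 43, 44, 50] -> [-14]
  probe: [-5, 36, -20, 33, 40, 29, 20, -9] -> [40, 36, 33, 29, 20, -5, -9, -20] -> [-40, -36, -33, -29, -20, 5, 9, 20] -> [-40, -36, -33, -29, -20]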